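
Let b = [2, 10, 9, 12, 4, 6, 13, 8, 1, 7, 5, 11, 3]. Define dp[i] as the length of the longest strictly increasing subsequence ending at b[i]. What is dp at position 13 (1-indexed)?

dp[i] = 1 + max{dp[j] : j<i, b[j]<b[i]} (or 1 if no such j):
i:      1  2  3  4  5  6  7  8  9 10 11 12 13
b[i]:   2 10  9 12  4  6 13  8  1  7  5 11  3
dp:     1  2  2  3  2  3  4  4  1  4  3  5  2
At index 13 the value is 2.

2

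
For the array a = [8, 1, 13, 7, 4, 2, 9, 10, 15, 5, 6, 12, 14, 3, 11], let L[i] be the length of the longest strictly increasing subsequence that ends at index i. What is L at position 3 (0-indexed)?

2

dp[i] = 1 + max{dp[j] : j<i, a[j]<a[i]} (or 1 if no such j):
i:      0  1  2  3  4  5  6  7  8  9 10 11 12 13 14
a[i]:   8  1 13  7  4  2  9 10 15  5  6 12 14  3 11
dp:     1  1  2  2  2  2  3  4  5  3  4  5  6  3  5
At index 3 the value is 2.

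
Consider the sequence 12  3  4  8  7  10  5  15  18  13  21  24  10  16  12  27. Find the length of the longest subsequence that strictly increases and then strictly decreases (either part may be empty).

inc[i] = longest strictly increasing subsequence ending at i; dec[i] = longest strictly decreasing subsequence starting at i:
i:      1  2  3  4  5  6  7  8  9 10 11 12 13 14 15 16
a[i]:  12  3  4  8  7 10  5 15 18 13 21 24 10 16 12 27
inc:    1  1  2  3  3  4  3  5  6  5  7  8  4  6  5  9
dec:    4  1  1  3  2  2  1  3  3  2  3  3  1  2  1  1
Best peak at i=12 (value 24): inc=8, dec=3, length 8+3−1 = 10.

10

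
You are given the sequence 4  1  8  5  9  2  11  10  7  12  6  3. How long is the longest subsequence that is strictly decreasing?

5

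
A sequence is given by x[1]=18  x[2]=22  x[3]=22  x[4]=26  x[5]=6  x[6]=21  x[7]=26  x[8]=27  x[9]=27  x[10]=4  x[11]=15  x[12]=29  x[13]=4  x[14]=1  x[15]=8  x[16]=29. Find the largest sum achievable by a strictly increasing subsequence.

122

Let S[i] be the best sum of a strictly increasing subsequence ending at i:
i:       1   2   3   4   5   6   7   8   9  10  11  12  13  14  15  16
x[i]:   18  22  22  26   6  21  26  27  27   4  15  29   4   1   8  29
S:      18  40  40  66   6  39  66  93  93   4  21 122   4   1  14 122
Maximum is 122 (e.g. 18 + 22 + 26 + 27 + 29).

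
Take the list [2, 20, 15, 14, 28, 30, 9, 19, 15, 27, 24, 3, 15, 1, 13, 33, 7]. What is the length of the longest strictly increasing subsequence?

Track the smallest tail for each achievable length (strict):
2 → extends → [2]
20 → extends → [2, 20]
15 → replaces 20 → [2, 15]
14 → replaces 15 → [2, 14]
28 → extends → [2, 14, 28]
30 → extends → [2, 14, 28, 30]
9 → replaces 14 → [2, 9, 28, 30]
19 → replaces 28 → [2, 9, 19, 30]
15 → replaces 19 → [2, 9, 15, 30]
27 → replaces 30 → [2, 9, 15, 27]
24 → replaces 27 → [2, 9, 15, 24]
3 → replaces 9 → [2, 3, 15, 24]
15 → already a tail → [2, 3, 15, 24]
1 → replaces 2 → [1, 3, 15, 24]
13 → replaces 15 → [1, 3, 13, 24]
33 → extends → [1, 3, 13, 24, 33]
7 → replaces 13 → [1, 3, 7, 24, 33]
Five tails, so the longest strictly increasing subsequence has length 5 (e.g. 2, 20, 28, 30, 33).

5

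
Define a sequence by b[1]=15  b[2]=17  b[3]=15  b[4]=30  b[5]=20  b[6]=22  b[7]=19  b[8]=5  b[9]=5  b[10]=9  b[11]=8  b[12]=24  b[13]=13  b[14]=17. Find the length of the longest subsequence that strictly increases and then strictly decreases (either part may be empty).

7

inc[i] = longest strictly increasing subsequence ending at i; dec[i] = longest strictly decreasing subsequence starting at i:
i:      1  2  3  4  5  6  7  8  9 10 11 12 13 14
b[i]:  15 17 15 30 20 22 19  5  5  9  8 24 13 17
inc:    1  2  1  3  3  4  3  1  1  2  2  5  3  4
dec:    3  4  3  5  4  4  3  1  1  2  1  2  1  1
Best peak at i=4 (value 30): inc=3, dec=5, length 3+5−1 = 7.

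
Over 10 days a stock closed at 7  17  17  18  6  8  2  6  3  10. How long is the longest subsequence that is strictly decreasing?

4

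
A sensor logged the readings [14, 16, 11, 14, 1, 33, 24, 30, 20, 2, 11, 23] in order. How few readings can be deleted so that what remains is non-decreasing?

8

Fewest deletions = n − (longest non-decreasing subsequence).
i:      1  2  3  4  5  6  7  8  9 10 11 12
a[i]:  14 16 11 14  1 33 24 30 20  2 11 23
dp:     1  2  1  2  1  3  3  4  3  2  3  4
max dp = 4, so deletions = 12 − 4 = 8.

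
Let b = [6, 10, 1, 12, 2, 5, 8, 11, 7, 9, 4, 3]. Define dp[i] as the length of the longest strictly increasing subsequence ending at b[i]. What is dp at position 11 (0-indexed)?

dp[i] = 1 + max{dp[j] : j<i, b[j]<b[i]} (or 1 if no such j):
i:      0  1  2  3  4  5  6  7  8  9 10 11
b[i]:   6 10  1 12  2  5  8 11  7  9  4  3
dp:     1  2  1  3  2  3  4  5  4  5  3  3
At index 11 the value is 3.

3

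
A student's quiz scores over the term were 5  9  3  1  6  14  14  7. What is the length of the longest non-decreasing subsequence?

Let dp[i] be the length of the longest such subsequence ending at index i:
i:      1  2  3  4  5  6  7  8
a[i]:   5  9  3  1  6 14 14  7
dp:     1  2  1  1  2  3  4  3
Maximum dp value is 4.

4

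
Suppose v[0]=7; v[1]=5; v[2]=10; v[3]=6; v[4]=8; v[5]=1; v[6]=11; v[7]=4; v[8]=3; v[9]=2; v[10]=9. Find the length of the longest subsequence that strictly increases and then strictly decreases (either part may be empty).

7

inc[i] = longest strictly increasing subsequence ending at i; dec[i] = longest strictly decreasing subsequence starting at i:
i:      0  1  2  3  4  5  6  7  8  9 10
v[i]:   7  5 10  6  8  1 11  4  3  2  9
inc:    1  1  2  2  3  1  4  2  2  2  4
dec:    5  4  5  4  4  1  4  3  2  1  1
Best peak at i=6 (value 11): inc=4, dec=4, length 4+4−1 = 7.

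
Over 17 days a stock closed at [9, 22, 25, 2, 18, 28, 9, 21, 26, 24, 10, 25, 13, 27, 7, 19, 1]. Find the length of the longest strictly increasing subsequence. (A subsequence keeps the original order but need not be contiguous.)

Let dp[i] be the length of the longest such subsequence ending at index i:
i:      1  2  3  4  5  6  7  8  9 10 11 12 13 14 15 16 17
a[i]:   9 22 25  2 18 28  9 21 26 24 10 25 13 27  7 19  1
dp:     1  2  3  1  2  4  2  3  4  4  3  5  4  6  2  5  1
Maximum dp value is 6.

6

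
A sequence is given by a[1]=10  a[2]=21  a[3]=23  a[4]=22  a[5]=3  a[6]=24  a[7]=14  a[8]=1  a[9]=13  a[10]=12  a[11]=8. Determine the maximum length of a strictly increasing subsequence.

Track the smallest tail for each achievable length (strict):
10 → extends → [10]
21 → extends → [10, 21]
23 → extends → [10, 21, 23]
22 → replaces 23 → [10, 21, 22]
3 → replaces 10 → [3, 21, 22]
24 → extends → [3, 21, 22, 24]
14 → replaces 21 → [3, 14, 22, 24]
1 → replaces 3 → [1, 14, 22, 24]
13 → replaces 14 → [1, 13, 22, 24]
12 → replaces 13 → [1, 12, 22, 24]
8 → replaces 12 → [1, 8, 22, 24]
Four tails, so the longest strictly increasing subsequence has length 4 (e.g. 10, 21, 23, 24).

4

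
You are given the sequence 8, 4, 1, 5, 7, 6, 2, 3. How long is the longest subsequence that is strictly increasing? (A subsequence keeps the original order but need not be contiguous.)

3

Let dp[i] be the length of the longest such subsequence ending at index i:
i:     1 2 3 4 5 6 7 8
a[i]:  8 4 1 5 7 6 2 3
dp:    1 1 1 2 3 3 2 3
Maximum dp value is 3.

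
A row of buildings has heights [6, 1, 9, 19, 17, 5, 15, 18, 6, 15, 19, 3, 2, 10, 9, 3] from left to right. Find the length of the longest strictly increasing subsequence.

Track the smallest tail for each achievable length (strict):
6 → extends → [6]
1 → replaces 6 → [1]
9 → extends → [1, 9]
19 → extends → [1, 9, 19]
17 → replaces 19 → [1, 9, 17]
5 → replaces 9 → [1, 5, 17]
15 → replaces 17 → [1, 5, 15]
18 → extends → [1, 5, 15, 18]
6 → replaces 15 → [1, 5, 6, 18]
15 → replaces 18 → [1, 5, 6, 15]
19 → extends → [1, 5, 6, 15, 19]
3 → replaces 5 → [1, 3, 6, 15, 19]
2 → replaces 3 → [1, 2, 6, 15, 19]
10 → replaces 15 → [1, 2, 6, 10, 19]
9 → replaces 10 → [1, 2, 6, 9, 19]
3 → replaces 6 → [1, 2, 3, 9, 19]
Five tails, so the longest strictly increasing subsequence has length 5 (e.g. 6, 9, 17, 18, 19).

5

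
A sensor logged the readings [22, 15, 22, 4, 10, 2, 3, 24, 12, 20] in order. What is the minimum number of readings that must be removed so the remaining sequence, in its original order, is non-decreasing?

Fewest deletions = n − (longest non-decreasing subsequence).
Patience tails:
22 → extends → [22]
15 → replaces 22 → [15]
22 → extends → [15, 22]
4 → replaces 15 → [4, 22]
10 → replaces 22 → [4, 10]
2 → replaces 4 → [2, 10]
3 → replaces 10 → [2, 3]
24 → extends → [2, 3, 24]
12 → replaces 24 → [2, 3, 12]
20 → extends → [2, 3, 12, 20]
Longest non-decreasing subsequence has length 4, so deletions = 10 − 4 = 6.

6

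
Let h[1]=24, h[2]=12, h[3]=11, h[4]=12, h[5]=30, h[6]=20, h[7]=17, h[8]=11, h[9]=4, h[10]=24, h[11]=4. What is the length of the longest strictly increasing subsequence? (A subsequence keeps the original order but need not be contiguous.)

4

Track the smallest tail for each achievable length (strict):
24 → extends → [24]
12 → replaces 24 → [12]
11 → replaces 12 → [11]
12 → extends → [11, 12]
30 → extends → [11, 12, 30]
20 → replaces 30 → [11, 12, 20]
17 → replaces 20 → [11, 12, 17]
11 → already a tail → [11, 12, 17]
4 → replaces 11 → [4, 12, 17]
24 → extends → [4, 12, 17, 24]
4 → already a tail → [4, 12, 17, 24]
Four tails, so the longest strictly increasing subsequence has length 4 (e.g. 11, 12, 20, 24).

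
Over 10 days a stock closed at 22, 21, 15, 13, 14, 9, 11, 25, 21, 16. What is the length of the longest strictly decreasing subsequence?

5

Negate each value so 'decreasing' becomes 'increasing', then run patience tails on the negated sequence:
-22 → extends → [-22]
-21 → extends → [-22, -21]
-15 → extends → [-22, -21, -15]
-13 → extends → [-22, -21, -15, -13]
-14 → replaces -13 → [-22, -21, -15, -14]
-9 → extends → [-22, -21, -15, -14, -9]
-11 → replaces -9 → [-22, -21, -15, -14, -11]
-25 → replaces -22 → [-25, -21, -15, -14, -11]
-21 → already a tail → [-25, -21, -15, -14, -11]
-16 → replaces -15 → [-25, -21, -16, -14, -11]
Five tails, so the longest strictly decreasing subsequence of the original has length 5.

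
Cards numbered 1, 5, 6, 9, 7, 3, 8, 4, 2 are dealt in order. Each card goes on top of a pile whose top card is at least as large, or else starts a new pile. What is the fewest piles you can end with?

5

Place each on the leftmost legal pile:
1 → new pile 1 (tops now [1])
5 → new pile 2 (tops now [1, 5])
6 → new pile 3 (tops now [1, 5, 6])
9 → new pile 4 (tops now [1, 5, 6, 9])
7 → pile 4 (tops now [1, 5, 6, 7])
3 → pile 2 (tops now [1, 3, 6, 7])
8 → new pile 5 (tops now [1, 3, 6, 7, 8])
4 → pile 3 (tops now [1, 3, 4, 7, 8])
2 → pile 2 (tops now [1, 2, 4, 7, 8])
Five piles.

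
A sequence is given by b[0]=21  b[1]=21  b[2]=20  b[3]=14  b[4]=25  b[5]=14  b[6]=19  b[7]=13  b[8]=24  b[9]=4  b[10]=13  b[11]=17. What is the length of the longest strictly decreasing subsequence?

Let dp[i] be the longest strictly decreasing subsequence ending at i:
i:      0  1  2  3  4  5  6  7  8  9 10 11
b[i]:  21 21 20 14 25 14 19 13 24  4 13 17
dp:     1  1  2  3  1  3  3  4  2  5  4  4
Maximum is 5.

5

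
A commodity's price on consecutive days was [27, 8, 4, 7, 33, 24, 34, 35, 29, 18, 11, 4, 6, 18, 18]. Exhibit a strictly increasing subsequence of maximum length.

Patience tails give the LIS length; then backtrack through the dp parents:
27 → extends → [27]
8 → replaces 27 → [8]
4 → replaces 8 → [4]
7 → extends → [4, 7]
33 → extends → [4, 7, 33]
24 → replaces 33 → [4, 7, 24]
34 → extends → [4, 7, 24, 34]
35 → extends → [4, 7, 24, 34, 35]
29 → replaces 34 → [4, 7, 24, 29, 35]
18 → replaces 24 → [4, 7, 18, 29, 35]
11 → replaces 18 → [4, 7, 11, 29, 35]
4 → already a tail → [4, 7, 11, 29, 35]
6 → replaces 7 → [4, 6, 11, 29, 35]
18 → replaces 29 → [4, 6, 11, 18, 35]
18 → already a tail → [4, 6, 11, 18, 35]
Length 5; one witness is 4, 7, 33, 34, 35.

4, 7, 33, 34, 35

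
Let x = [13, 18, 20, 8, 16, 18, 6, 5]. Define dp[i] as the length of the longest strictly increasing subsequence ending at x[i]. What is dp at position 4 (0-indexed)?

2

dp[i] = 1 + max{dp[j] : j<i, x[j]<x[i]} (or 1 if no such j):
i:      0  1  2  3  4  5  6  7
x[i]:  13 18 20  8 16 18  6  5
dp:     1  2  3  1  2  3  1  1
At index 4 the value is 2.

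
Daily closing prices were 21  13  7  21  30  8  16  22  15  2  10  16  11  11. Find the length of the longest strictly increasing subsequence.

4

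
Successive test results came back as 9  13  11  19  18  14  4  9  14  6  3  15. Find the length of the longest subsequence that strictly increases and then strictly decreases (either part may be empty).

inc[i] = longest strictly increasing subsequence ending at i; dec[i] = longest strictly decreasing subsequence starting at i:
i:      1  2  3  4  5  6  7  8  9 10 11 12
a[i]:   9 13 11 19 18 14  4  9 14  6  3 15
inc:    1  2  2  3  3  3  1  2  3  2  1  4
dec:    3  5  4  6  5  4  2  3  3  2  1  1
Best peak at i=4 (value 19): inc=3, dec=6, length 3+6−1 = 8.

8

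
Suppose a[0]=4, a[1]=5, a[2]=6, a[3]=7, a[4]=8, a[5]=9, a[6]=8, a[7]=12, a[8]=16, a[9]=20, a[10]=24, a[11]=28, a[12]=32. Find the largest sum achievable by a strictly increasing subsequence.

Let S[i] be the best sum of a strictly increasing subsequence ending at i:
i:       0   1   2   3   4   5   6   7   8   9  10  11  12
a[i]:    4   5   6   7   8   9   8  12  16  20  24  28  32
S:       4   9  15  22  30  39  30  51  67  87 111 139 171
Maximum is 171 (e.g. 4 + 5 + 6 + 7 + 8 + 9 + 12 + 16 + 20 + 24 + 28 + 32).

171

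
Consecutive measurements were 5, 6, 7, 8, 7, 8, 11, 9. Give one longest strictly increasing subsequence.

5, 6, 7, 8, 11

Patience tails give the LIS length; then backtrack through the dp parents:
5 → extends → [5]
6 → extends → [5, 6]
7 → extends → [5, 6, 7]
8 → extends → [5, 6, 7, 8]
7 → already a tail → [5, 6, 7, 8]
8 → already a tail → [5, 6, 7, 8]
11 → extends → [5, 6, 7, 8, 11]
9 → replaces 11 → [5, 6, 7, 8, 9]
Length 5; one witness is 5, 6, 7, 8, 11.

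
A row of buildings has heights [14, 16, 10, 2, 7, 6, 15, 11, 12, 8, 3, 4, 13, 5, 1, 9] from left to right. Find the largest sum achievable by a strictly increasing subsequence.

46

Let S[i] be the best sum of a strictly increasing subsequence ending at i:
i:      1  2  3  4  5  6  7  8  9 10 11 12 13 14 15 16
a[i]:  14 16 10  2  7  6 15 11 12  8  3  4 13  5  1  9
S:     14 30 10  2  9  8 29 21 33 17  5  9 46 14  1 26
Maximum is 46 (e.g. 10 + 11 + 12 + 13).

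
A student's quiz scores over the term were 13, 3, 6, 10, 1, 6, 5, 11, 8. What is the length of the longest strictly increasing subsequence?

Track the smallest tail for each achievable length (strict):
13 → extends → [13]
3 → replaces 13 → [3]
6 → extends → [3, 6]
10 → extends → [3, 6, 10]
1 → replaces 3 → [1, 6, 10]
6 → already a tail → [1, 6, 10]
5 → replaces 6 → [1, 5, 10]
11 → extends → [1, 5, 10, 11]
8 → replaces 10 → [1, 5, 8, 11]
Four tails, so the longest strictly increasing subsequence has length 4 (e.g. 3, 6, 10, 11).

4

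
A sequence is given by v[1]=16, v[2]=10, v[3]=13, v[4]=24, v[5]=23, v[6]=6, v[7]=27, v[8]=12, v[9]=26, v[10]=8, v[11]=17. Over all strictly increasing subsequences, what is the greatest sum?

74

Let S[i] be the best sum of a strictly increasing subsequence ending at i:
i:      1  2  3  4  5  6  7  8  9 10 11
v[i]:  16 10 13 24 23  6 27 12 26  8 17
S:     16 10 23 47 46  6 74 22 73 14 40
Maximum is 74 (e.g. 10 + 13 + 24 + 27).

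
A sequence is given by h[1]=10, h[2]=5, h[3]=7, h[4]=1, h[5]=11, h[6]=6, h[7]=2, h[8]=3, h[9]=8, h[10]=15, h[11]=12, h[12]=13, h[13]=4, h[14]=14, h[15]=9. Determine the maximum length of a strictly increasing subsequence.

Track the smallest tail for each achievable length (strict):
10 → extends → [10]
5 → replaces 10 → [5]
7 → extends → [5, 7]
1 → replaces 5 → [1, 7]
11 → extends → [1, 7, 11]
6 → replaces 7 → [1, 6, 11]
2 → replaces 6 → [1, 2, 11]
3 → replaces 11 → [1, 2, 3]
8 → extends → [1, 2, 3, 8]
15 → extends → [1, 2, 3, 8, 15]
12 → replaces 15 → [1, 2, 3, 8, 12]
13 → extends → [1, 2, 3, 8, 12, 13]
4 → replaces 8 → [1, 2, 3, 4, 12, 13]
14 → extends → [1, 2, 3, 4, 12, 13, 14]
9 → replaces 12 → [1, 2, 3, 4, 9, 13, 14]
Seven tails, so the longest strictly increasing subsequence has length 7 (e.g. 1, 2, 3, 8, 12, 13, 14).

7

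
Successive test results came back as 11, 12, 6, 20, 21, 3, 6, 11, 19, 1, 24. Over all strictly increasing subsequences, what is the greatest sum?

88

Let S[i] be the best sum of a strictly increasing subsequence ending at i:
i:      1  2  3  4  5  6  7  8  9 10 11
a[i]:  11 12  6 20 21  3  6 11 19  1 24
S:     11 23  6 43 64  3  9 20 42  1 88
Maximum is 88 (e.g. 11 + 12 + 20 + 21 + 24).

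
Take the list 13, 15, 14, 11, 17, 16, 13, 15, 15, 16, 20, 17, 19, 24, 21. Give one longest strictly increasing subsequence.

13, 14, 15, 16, 17, 19, 24

Patience tails give the LIS length; then backtrack through the dp parents:
13 → extends → [13]
15 → extends → [13, 15]
14 → replaces 15 → [13, 14]
11 → replaces 13 → [11, 14]
17 → extends → [11, 14, 17]
16 → replaces 17 → [11, 14, 16]
13 → replaces 14 → [11, 13, 16]
15 → replaces 16 → [11, 13, 15]
15 → already a tail → [11, 13, 15]
16 → extends → [11, 13, 15, 16]
20 → extends → [11, 13, 15, 16, 20]
17 → replaces 20 → [11, 13, 15, 16, 17]
19 → extends → [11, 13, 15, 16, 17, 19]
24 → extends → [11, 13, 15, 16, 17, 19, 24]
21 → replaces 24 → [11, 13, 15, 16, 17, 19, 21]
Length 7; one witness is 13, 14, 15, 16, 17, 19, 24.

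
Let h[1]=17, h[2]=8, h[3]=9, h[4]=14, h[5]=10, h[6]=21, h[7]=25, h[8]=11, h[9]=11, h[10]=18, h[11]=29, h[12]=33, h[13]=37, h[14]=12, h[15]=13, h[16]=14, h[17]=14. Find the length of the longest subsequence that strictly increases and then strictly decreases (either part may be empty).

inc[i] = longest strictly increasing subsequence ending at i; dec[i] = longest strictly decreasing subsequence starting at i:
i:      1  2  3  4  5  6  7  8  9 10 11 12 13 14 15 16 17
h[i]:  17  8  9 14 10 21 25 11 11 18 29 33 37 12 13 14 14
inc:    1  1  2  3  3  4  5  4  4  5  6  7  8  5  6  7  7
dec:    3  1  1  2  1  3  3  1  1  2  2  2  2  1  1  1  1
Best peak at i=13 (value 37): inc=8, dec=2, length 8+2−1 = 9.

9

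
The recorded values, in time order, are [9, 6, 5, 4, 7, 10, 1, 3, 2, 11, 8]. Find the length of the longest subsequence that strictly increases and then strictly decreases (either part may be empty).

inc[i] = longest strictly increasing subsequence ending at i; dec[i] = longest strictly decreasing subsequence starting at i:
i:      1  2  3  4  5  6  7  8  9 10 11
a[i]:   9  6  5  4  7 10  1  3  2 11  8
inc:    1  1  1  1  2  3  1  2  2  4  3
dec:    6  5  4  3  3  3  1  2  1  2  1
Best peak at i=1 (value 9): inc=1, dec=6, length 1+6−1 = 6.

6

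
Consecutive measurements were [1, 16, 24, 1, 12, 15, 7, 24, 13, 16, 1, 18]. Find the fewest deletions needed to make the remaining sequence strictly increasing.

7

Fewest deletions = n − (longest strictly increasing subsequence).
Patience tails:
1 → extends → [1]
16 → extends → [1, 16]
24 → extends → [1, 16, 24]
1 → already a tail → [1, 16, 24]
12 → replaces 16 → [1, 12, 24]
15 → replaces 24 → [1, 12, 15]
7 → replaces 12 → [1, 7, 15]
24 → extends → [1, 7, 15, 24]
13 → replaces 15 → [1, 7, 13, 24]
16 → replaces 24 → [1, 7, 13, 16]
1 → already a tail → [1, 7, 13, 16]
18 → extends → [1, 7, 13, 16, 18]
Longest strictly increasing subsequence has length 5, so deletions = 12 − 5 = 7.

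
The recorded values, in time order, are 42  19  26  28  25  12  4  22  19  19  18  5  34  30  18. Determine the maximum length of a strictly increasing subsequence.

Track the smallest tail for each achievable length (strict):
42 → extends → [42]
19 → replaces 42 → [19]
26 → extends → [19, 26]
28 → extends → [19, 26, 28]
25 → replaces 26 → [19, 25, 28]
12 → replaces 19 → [12, 25, 28]
4 → replaces 12 → [4, 25, 28]
22 → replaces 25 → [4, 22, 28]
19 → replaces 22 → [4, 19, 28]
19 → already a tail → [4, 19, 28]
18 → replaces 19 → [4, 18, 28]
5 → replaces 18 → [4, 5, 28]
34 → extends → [4, 5, 28, 34]
30 → replaces 34 → [4, 5, 28, 30]
18 → replaces 28 → [4, 5, 18, 30]
Four tails, so the longest strictly increasing subsequence has length 4 (e.g. 19, 26, 28, 34).

4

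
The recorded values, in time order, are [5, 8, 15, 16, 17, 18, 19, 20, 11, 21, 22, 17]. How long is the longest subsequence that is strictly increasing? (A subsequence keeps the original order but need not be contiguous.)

Let dp[i] be the length of the longest such subsequence ending at index i:
i:      1  2  3  4  5  6  7  8  9 10 11 12
a[i]:   5  8 15 16 17 18 19 20 11 21 22 17
dp:     1  2  3  4  5  6  7  8  3  9 10  5
Maximum dp value is 10.

10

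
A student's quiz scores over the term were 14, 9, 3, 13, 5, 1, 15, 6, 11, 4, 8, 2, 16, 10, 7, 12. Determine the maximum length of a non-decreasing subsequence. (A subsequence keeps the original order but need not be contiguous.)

Let dp[i] be the length of the longest such subsequence ending at index i:
i:      1  2  3  4  5  6  7  8  9 10 11 12 13 14 15 16
a[i]:  14  9  3 13  5  1 15  6 11  4  8  2 16 10  7 12
dp:     1  1  1  2  2  1  3  3  4  2  4  2  5  5  4  6
Maximum dp value is 6.

6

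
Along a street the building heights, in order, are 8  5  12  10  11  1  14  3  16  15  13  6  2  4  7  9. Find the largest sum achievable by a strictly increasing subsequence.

59

Let S[i] be the best sum of a strictly increasing subsequence ending at i:
i:      1  2  3  4  5  6  7  8  9 10 11 12 13 14 15 16
a[i]:   8  5 12 10 11  1 14  3 16 15 13  6  2  4  7  9
S:      8  5 20 18 29  1 43  4 59 58 42 11  3  8 18 27
Maximum is 59 (e.g. 8 + 10 + 11 + 14 + 16).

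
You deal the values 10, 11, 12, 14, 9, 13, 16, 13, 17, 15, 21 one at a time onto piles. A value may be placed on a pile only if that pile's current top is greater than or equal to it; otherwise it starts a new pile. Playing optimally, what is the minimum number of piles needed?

The minimum number of non-increasing subsequences covering a sequence equals the length of its longest strictly increasing subsequence.
LIS length is 7 (e.g. 10, 11, 12, 14, 16, 17, 21), so 7 piles are needed.

7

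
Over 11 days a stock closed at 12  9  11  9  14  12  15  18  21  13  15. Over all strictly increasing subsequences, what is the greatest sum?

Let S[i] be the best sum of a strictly increasing subsequence ending at i:
i:      1  2  3  4  5  6  7  8  9 10 11
a[i]:  12  9 11  9 14 12 15 18 21 13 15
S:     12  9 20  9 34 32 49 67 88 45 60
Maximum is 88 (e.g. 9 + 11 + 14 + 15 + 18 + 21).

88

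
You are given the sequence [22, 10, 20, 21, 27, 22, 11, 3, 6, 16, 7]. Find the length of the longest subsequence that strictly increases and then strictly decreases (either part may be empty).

7

inc[i] = longest strictly increasing subsequence ending at i; dec[i] = longest strictly decreasing subsequence starting at i:
i:      1  2  3  4  5  6  7  8  9 10 11
a[i]:  22 10 20 21 27 22 11  3  6 16  7
inc:    1  1  2  3  4  4  2  1  2  3  3
dec:    4  2  3  3  4  3  2  1  1  2  1
Best peak at i=5 (value 27): inc=4, dec=4, length 4+4−1 = 7.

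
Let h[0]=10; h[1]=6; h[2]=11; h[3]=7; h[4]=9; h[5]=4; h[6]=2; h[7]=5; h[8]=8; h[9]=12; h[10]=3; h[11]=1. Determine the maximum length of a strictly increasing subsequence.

Track the smallest tail for each achievable length (strict):
10 → extends → [10]
6 → replaces 10 → [6]
11 → extends → [6, 11]
7 → replaces 11 → [6, 7]
9 → extends → [6, 7, 9]
4 → replaces 6 → [4, 7, 9]
2 → replaces 4 → [2, 7, 9]
5 → replaces 7 → [2, 5, 9]
8 → replaces 9 → [2, 5, 8]
12 → extends → [2, 5, 8, 12]
3 → replaces 5 → [2, 3, 8, 12]
1 → replaces 2 → [1, 3, 8, 12]
Four tails, so the longest strictly increasing subsequence has length 4 (e.g. 6, 7, 9, 12).

4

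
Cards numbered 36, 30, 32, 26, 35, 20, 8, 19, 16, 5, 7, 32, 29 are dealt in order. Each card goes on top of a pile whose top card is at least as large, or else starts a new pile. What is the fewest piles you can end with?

3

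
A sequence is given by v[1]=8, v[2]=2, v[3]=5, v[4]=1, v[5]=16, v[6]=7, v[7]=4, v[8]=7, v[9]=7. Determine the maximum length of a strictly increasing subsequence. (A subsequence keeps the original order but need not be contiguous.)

Track the smallest tail for each achievable length (strict):
8 → extends → [8]
2 → replaces 8 → [2]
5 → extends → [2, 5]
1 → replaces 2 → [1, 5]
16 → extends → [1, 5, 16]
7 → replaces 16 → [1, 5, 7]
4 → replaces 5 → [1, 4, 7]
7 → already a tail → [1, 4, 7]
7 → already a tail → [1, 4, 7]
Three tails, so the longest strictly increasing subsequence has length 3 (e.g. 2, 5, 16).

3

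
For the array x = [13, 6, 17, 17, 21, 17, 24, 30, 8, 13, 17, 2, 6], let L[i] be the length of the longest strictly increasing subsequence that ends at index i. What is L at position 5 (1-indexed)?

dp[i] = 1 + max{dp[j] : j<i, x[j]<x[i]} (or 1 if no such j):
i:      1  2  3  4  5  6  7  8  9 10 11 12 13
x[i]:  13  6 17 17 21 17 24 30  8 13 17  2  6
dp:     1  1  2  2  3  2  4  5  2  3  4  1  2
At index 5 the value is 3.

3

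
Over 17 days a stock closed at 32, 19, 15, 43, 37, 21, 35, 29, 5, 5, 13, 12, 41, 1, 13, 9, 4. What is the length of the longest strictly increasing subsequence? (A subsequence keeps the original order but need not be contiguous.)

4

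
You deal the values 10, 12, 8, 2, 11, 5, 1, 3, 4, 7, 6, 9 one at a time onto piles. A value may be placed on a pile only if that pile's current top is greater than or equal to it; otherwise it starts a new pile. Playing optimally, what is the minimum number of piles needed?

5

Place each on the leftmost legal pile:
10 → new pile 1 (tops now [10])
12 → new pile 2 (tops now [10, 12])
8 → pile 1 (tops now [8, 12])
2 → pile 1 (tops now [2, 12])
11 → pile 2 (tops now [2, 11])
5 → pile 2 (tops now [2, 5])
1 → pile 1 (tops now [1, 5])
3 → pile 2 (tops now [1, 3])
4 → new pile 3 (tops now [1, 3, 4])
7 → new pile 4 (tops now [1, 3, 4, 7])
6 → pile 4 (tops now [1, 3, 4, 6])
9 → new pile 5 (tops now [1, 3, 4, 6, 9])
Five piles.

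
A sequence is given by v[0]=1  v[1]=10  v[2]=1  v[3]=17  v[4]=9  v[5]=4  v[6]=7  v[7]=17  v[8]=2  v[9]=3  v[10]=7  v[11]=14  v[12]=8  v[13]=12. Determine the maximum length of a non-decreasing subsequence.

7

Track the smallest tail for each achievable length (allowing ties):
1 → extends → [1]
10 → extends → [1, 10]
1 → replaces 10 → [1, 1]
17 → extends → [1, 1, 17]
9 → replaces 17 → [1, 1, 9]
4 → replaces 9 → [1, 1, 4]
7 → extends → [1, 1, 4, 7]
17 → extends → [1, 1, 4, 7, 17]
2 → replaces 4 → [1, 1, 2, 7, 17]
3 → replaces 7 → [1, 1, 2, 3, 17]
7 → replaces 17 → [1, 1, 2, 3, 7]
14 → extends → [1, 1, 2, 3, 7, 14]
8 → replaces 14 → [1, 1, 2, 3, 7, 8]
12 → extends → [1, 1, 2, 3, 7, 8, 12]
Seven tails, so the longest non-decreasing subsequence has length 7 (e.g. 1, 1, 4, 7, 7, 8, 12).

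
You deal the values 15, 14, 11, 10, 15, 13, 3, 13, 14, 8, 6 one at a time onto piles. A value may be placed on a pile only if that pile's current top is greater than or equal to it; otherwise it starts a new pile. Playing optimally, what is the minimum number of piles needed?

Place each on the leftmost legal pile:
15 → new pile 1 (tops now [15])
14 → pile 1 (tops now [14])
11 → pile 1 (tops now [11])
10 → pile 1 (tops now [10])
15 → new pile 2 (tops now [10, 15])
13 → pile 2 (tops now [10, 13])
3 → pile 1 (tops now [3, 13])
13 → pile 2 (tops now [3, 13])
14 → new pile 3 (tops now [3, 13, 14])
8 → pile 2 (tops now [3, 8, 14])
6 → pile 2 (tops now [3, 6, 14])
Three piles.

3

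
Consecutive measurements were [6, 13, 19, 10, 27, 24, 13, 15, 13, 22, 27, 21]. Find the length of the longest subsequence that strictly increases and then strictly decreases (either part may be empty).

inc[i] = longest strictly increasing subsequence ending at i; dec[i] = longest strictly decreasing subsequence starting at i:
i:      1  2  3  4  5  6  7  8  9 10 11 12
a[i]:   6 13 19 10 27 24 13 15 13 22 27 21
inc:    1  2  3  2  4  4  3  4  3  5  6  5
dec:    1  2  3  1  4  3  1  2  1  2  2  1
Best peak at i=5 (value 27): inc=4, dec=4, length 4+4−1 = 7.

7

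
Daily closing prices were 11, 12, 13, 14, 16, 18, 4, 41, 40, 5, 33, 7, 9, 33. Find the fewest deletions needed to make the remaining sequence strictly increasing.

7

Fewest deletions = n − (longest strictly increasing subsequence).
Patience tails:
11 → extends → [11]
12 → extends → [11, 12]
13 → extends → [11, 12, 13]
14 → extends → [11, 12, 13, 14]
16 → extends → [11, 12, 13, 14, 16]
18 → extends → [11, 12, 13, 14, 16, 18]
4 → replaces 11 → [4, 12, 13, 14, 16, 18]
41 → extends → [4, 12, 13, 14, 16, 18, 41]
40 → replaces 41 → [4, 12, 13, 14, 16, 18, 40]
5 → replaces 12 → [4, 5, 13, 14, 16, 18, 40]
33 → replaces 40 → [4, 5, 13, 14, 16, 18, 33]
7 → replaces 13 → [4, 5, 7, 14, 16, 18, 33]
9 → replaces 14 → [4, 5, 7, 9, 16, 18, 33]
33 → already a tail → [4, 5, 7, 9, 16, 18, 33]
Longest strictly increasing subsequence has length 7, so deletions = 14 − 7 = 7.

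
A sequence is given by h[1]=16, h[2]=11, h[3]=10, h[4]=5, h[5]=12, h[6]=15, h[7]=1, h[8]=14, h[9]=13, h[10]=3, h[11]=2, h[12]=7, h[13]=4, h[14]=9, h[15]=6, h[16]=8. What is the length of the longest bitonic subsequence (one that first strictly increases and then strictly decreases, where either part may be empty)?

7

inc[i] = longest strictly increasing subsequence ending at i; dec[i] = longest strictly decreasing subsequence starting at i:
i:      1  2  3  4  5  6  7  8  9 10 11 12 13 14 15 16
h[i]:  16 11 10  5 12 15  1 14 13  3  2  7  4  9  6  8
inc:    1  1  1  1  2  3  1  3  3  2  2  3  3  4  4  5
dec:    6  5  4  3  3  5  1  4  3  2  1  2  1  2  1  1
Best peak at i=6 (value 15): inc=3, dec=5, length 3+5−1 = 7.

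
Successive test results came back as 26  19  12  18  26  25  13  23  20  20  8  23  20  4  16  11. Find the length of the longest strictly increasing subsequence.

4

Track the smallest tail for each achievable length (strict):
26 → extends → [26]
19 → replaces 26 → [19]
12 → replaces 19 → [12]
18 → extends → [12, 18]
26 → extends → [12, 18, 26]
25 → replaces 26 → [12, 18, 25]
13 → replaces 18 → [12, 13, 25]
23 → replaces 25 → [12, 13, 23]
20 → replaces 23 → [12, 13, 20]
20 → already a tail → [12, 13, 20]
8 → replaces 12 → [8, 13, 20]
23 → extends → [8, 13, 20, 23]
20 → already a tail → [8, 13, 20, 23]
4 → replaces 8 → [4, 13, 20, 23]
16 → replaces 20 → [4, 13, 16, 23]
11 → replaces 13 → [4, 11, 16, 23]
Four tails, so the longest strictly increasing subsequence has length 4 (e.g. 12, 18, 20, 23).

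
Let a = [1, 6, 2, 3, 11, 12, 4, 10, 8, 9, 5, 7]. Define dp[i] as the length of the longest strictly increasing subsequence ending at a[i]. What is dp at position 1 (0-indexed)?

2

dp[i] = 1 + max{dp[j] : j<i, a[j]<a[i]} (or 1 if no such j):
i:      0  1  2  3  4  5  6  7  8  9 10 11
a[i]:   1  6  2  3 11 12  4 10  8  9  5  7
dp:     1  2  2  3  4  5  4  5  5  6  5  6
At index 1 the value is 2.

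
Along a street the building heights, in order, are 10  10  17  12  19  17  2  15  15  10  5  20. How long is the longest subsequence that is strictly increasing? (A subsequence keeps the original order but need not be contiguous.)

Track the smallest tail for each achievable length (strict):
10 → extends → [10]
10 → already a tail → [10]
17 → extends → [10, 17]
12 → replaces 17 → [10, 12]
19 → extends → [10, 12, 19]
17 → replaces 19 → [10, 12, 17]
2 → replaces 10 → [2, 12, 17]
15 → replaces 17 → [2, 12, 15]
15 → already a tail → [2, 12, 15]
10 → replaces 12 → [2, 10, 15]
5 → replaces 10 → [2, 5, 15]
20 → extends → [2, 5, 15, 20]
Four tails, so the longest strictly increasing subsequence has length 4 (e.g. 10, 17, 19, 20).

4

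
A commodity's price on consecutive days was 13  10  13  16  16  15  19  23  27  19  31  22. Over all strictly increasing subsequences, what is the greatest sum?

139

Let S[i] be the best sum of a strictly increasing subsequence ending at i:
i:       1   2   3   4   5   6   7   8   9  10  11  12
a[i]:   13  10  13  16  16  15  19  23  27  19  31  22
S:      13  10  23  39  39  38  58  81 108  58 139  80
Maximum is 139 (e.g. 10 + 13 + 16 + 19 + 23 + 27 + 31).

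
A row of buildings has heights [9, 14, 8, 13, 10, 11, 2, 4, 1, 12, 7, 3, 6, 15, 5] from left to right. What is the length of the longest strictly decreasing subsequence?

Negate each value so 'decreasing' becomes 'increasing', then run patience tails on the negated sequence:
-9 → extends → [-9]
-14 → replaces -9 → [-14]
-8 → extends → [-14, -8]
-13 → replaces -8 → [-14, -13]
-10 → extends → [-14, -13, -10]
-11 → replaces -10 → [-14, -13, -11]
-2 → extends → [-14, -13, -11, -2]
-4 → replaces -2 → [-14, -13, -11, -4]
-1 → extends → [-14, -13, -11, -4, -1]
-12 → replaces -11 → [-14, -13, -12, -4, -1]
-7 → replaces -4 → [-14, -13, -12, -7, -1]
-3 → replaces -1 → [-14, -13, -12, -7, -3]
-6 → replaces -3 → [-14, -13, -12, -7, -6]
-15 → replaces -14 → [-15, -13, -12, -7, -6]
-5 → extends → [-15, -13, -12, -7, -6, -5]
Six tails, so the longest strictly decreasing subsequence of the original has length 6.

6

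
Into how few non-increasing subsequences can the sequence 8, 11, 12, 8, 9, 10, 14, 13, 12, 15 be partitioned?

Place each on the leftmost legal pile:
8 → new pile 1 (tops now [8])
11 → new pile 2 (tops now [8, 11])
12 → new pile 3 (tops now [8, 11, 12])
8 → pile 1 (tops now [8, 11, 12])
9 → pile 2 (tops now [8, 9, 12])
10 → pile 3 (tops now [8, 9, 10])
14 → new pile 4 (tops now [8, 9, 10, 14])
13 → pile 4 (tops now [8, 9, 10, 13])
12 → pile 4 (tops now [8, 9, 10, 12])
15 → new pile 5 (tops now [8, 9, 10, 12, 15])
Five piles.

5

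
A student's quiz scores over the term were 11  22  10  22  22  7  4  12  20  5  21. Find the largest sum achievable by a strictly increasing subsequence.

64

Let S[i] be the best sum of a strictly increasing subsequence ending at i:
i:      1  2  3  4  5  6  7  8  9 10 11
a[i]:  11 22 10 22 22  7  4 12 20  5 21
S:     11 33 10 33 33  7  4 23 43  9 64
Maximum is 64 (e.g. 11 + 12 + 20 + 21).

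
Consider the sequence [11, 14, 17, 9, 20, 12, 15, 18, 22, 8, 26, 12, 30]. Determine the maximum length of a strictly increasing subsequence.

7

Track the smallest tail for each achievable length (strict):
11 → extends → [11]
14 → extends → [11, 14]
17 → extends → [11, 14, 17]
9 → replaces 11 → [9, 14, 17]
20 → extends → [9, 14, 17, 20]
12 → replaces 14 → [9, 12, 17, 20]
15 → replaces 17 → [9, 12, 15, 20]
18 → replaces 20 → [9, 12, 15, 18]
22 → extends → [9, 12, 15, 18, 22]
8 → replaces 9 → [8, 12, 15, 18, 22]
26 → extends → [8, 12, 15, 18, 22, 26]
12 → already a tail → [8, 12, 15, 18, 22, 26]
30 → extends → [8, 12, 15, 18, 22, 26, 30]
Seven tails, so the longest strictly increasing subsequence has length 7 (e.g. 11, 14, 17, 20, 22, 26, 30).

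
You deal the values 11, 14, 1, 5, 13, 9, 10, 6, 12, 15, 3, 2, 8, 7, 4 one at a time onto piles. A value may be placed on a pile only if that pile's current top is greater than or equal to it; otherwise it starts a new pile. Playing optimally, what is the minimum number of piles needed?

6

Place each on the leftmost legal pile:
11 → new pile 1 (tops now [11])
14 → new pile 2 (tops now [11, 14])
1 → pile 1 (tops now [1, 14])
5 → pile 2 (tops now [1, 5])
13 → new pile 3 (tops now [1, 5, 13])
9 → pile 3 (tops now [1, 5, 9])
10 → new pile 4 (tops now [1, 5, 9, 10])
6 → pile 3 (tops now [1, 5, 6, 10])
12 → new pile 5 (tops now [1, 5, 6, 10, 12])
15 → new pile 6 (tops now [1, 5, 6, 10, 12, 15])
3 → pile 2 (tops now [1, 3, 6, 10, 12, 15])
2 → pile 2 (tops now [1, 2, 6, 10, 12, 15])
8 → pile 4 (tops now [1, 2, 6, 8, 12, 15])
7 → pile 4 (tops now [1, 2, 6, 7, 12, 15])
4 → pile 3 (tops now [1, 2, 4, 7, 12, 15])
Six piles.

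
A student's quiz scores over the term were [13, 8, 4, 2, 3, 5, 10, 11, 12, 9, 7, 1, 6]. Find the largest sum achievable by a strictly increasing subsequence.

43

Let S[i] be the best sum of a strictly increasing subsequence ending at i:
i:      1  2  3  4  5  6  7  8  9 10 11 12 13
a[i]:  13  8  4  2  3  5 10 11 12  9  7  1  6
S:     13  8  4  2  5 10 20 31 43 19 17  1 16
Maximum is 43 (e.g. 2 + 3 + 5 + 10 + 11 + 12).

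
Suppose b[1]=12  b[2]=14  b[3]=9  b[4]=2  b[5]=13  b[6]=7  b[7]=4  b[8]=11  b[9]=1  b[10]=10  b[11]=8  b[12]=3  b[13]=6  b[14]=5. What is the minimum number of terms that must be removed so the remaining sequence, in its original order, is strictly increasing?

Fewest deletions = n − (longest strictly increasing subsequence).
Patience tails:
12 → extends → [12]
14 → extends → [12, 14]
9 → replaces 12 → [9, 14]
2 → replaces 9 → [2, 14]
13 → replaces 14 → [2, 13]
7 → replaces 13 → [2, 7]
4 → replaces 7 → [2, 4]
11 → extends → [2, 4, 11]
1 → replaces 2 → [1, 4, 11]
10 → replaces 11 → [1, 4, 10]
8 → replaces 10 → [1, 4, 8]
3 → replaces 4 → [1, 3, 8]
6 → replaces 8 → [1, 3, 6]
5 → replaces 6 → [1, 3, 5]
Longest strictly increasing subsequence has length 3, so deletions = 14 − 3 = 11.

11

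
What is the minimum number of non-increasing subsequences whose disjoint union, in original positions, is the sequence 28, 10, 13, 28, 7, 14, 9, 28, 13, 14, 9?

4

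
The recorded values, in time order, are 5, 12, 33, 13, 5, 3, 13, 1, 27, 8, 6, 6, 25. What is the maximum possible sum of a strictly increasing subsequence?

57

Let S[i] be the best sum of a strictly increasing subsequence ending at i:
i:      1  2  3  4  5  6  7  8  9 10 11 12 13
a[i]:   5 12 33 13  5  3 13  1 27  8  6  6 25
S:      5 17 50 30  5  3 30  1 57 13 11 11 55
Maximum is 57 (e.g. 5 + 12 + 13 + 27).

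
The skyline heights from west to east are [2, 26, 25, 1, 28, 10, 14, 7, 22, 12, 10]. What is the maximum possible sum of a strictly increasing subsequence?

56

Let S[i] be the best sum of a strictly increasing subsequence ending at i:
i:      1  2  3  4  5  6  7  8  9 10 11
a[i]:   2 26 25  1 28 10 14  7 22 12 10
S:      2 28 27  1 56 12 26  9 48 24 19
Maximum is 56 (e.g. 2 + 26 + 28).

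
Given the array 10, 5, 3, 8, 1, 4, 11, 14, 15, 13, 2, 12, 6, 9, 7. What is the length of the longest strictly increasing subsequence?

Track the smallest tail for each achievable length (strict):
10 → extends → [10]
5 → replaces 10 → [5]
3 → replaces 5 → [3]
8 → extends → [3, 8]
1 → replaces 3 → [1, 8]
4 → replaces 8 → [1, 4]
11 → extends → [1, 4, 11]
14 → extends → [1, 4, 11, 14]
15 → extends → [1, 4, 11, 14, 15]
13 → replaces 14 → [1, 4, 11, 13, 15]
2 → replaces 4 → [1, 2, 11, 13, 15]
12 → replaces 13 → [1, 2, 11, 12, 15]
6 → replaces 11 → [1, 2, 6, 12, 15]
9 → replaces 12 → [1, 2, 6, 9, 15]
7 → replaces 9 → [1, 2, 6, 7, 15]
Five tails, so the longest strictly increasing subsequence has length 5 (e.g. 5, 8, 11, 14, 15).

5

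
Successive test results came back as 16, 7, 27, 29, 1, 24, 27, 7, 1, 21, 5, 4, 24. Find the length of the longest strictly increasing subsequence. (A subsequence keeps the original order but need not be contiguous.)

Let dp[i] be the length of the longest such subsequence ending at index i:
i:      1  2  3  4  5  6  7  8  9 10 11 12 13
a[i]:  16  7 27 29  1 24 27  7  1 21  5  4 24
dp:     1  1  2  3  1  2  3  2  1  3  2  2  4
Maximum dp value is 4.

4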